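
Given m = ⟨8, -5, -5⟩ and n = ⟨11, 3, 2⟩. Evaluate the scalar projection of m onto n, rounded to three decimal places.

5.442

m · n = 8·11 + (-5)·3 + (-5)·2 = 88 - 15 - 10 = 63
|n| = √(121 + 9 + 4) = √134 ≈ 11.5758
comp_n m = 63 / √134 ≈ 5.442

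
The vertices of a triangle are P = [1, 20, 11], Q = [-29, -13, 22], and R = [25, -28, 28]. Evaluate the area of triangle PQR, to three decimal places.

PQ = (-30, -33, 11),  PR = (24, -48, 17)
i: (-33)·17 - 11·(-48) = -561 - (-528) = -33
j: 11·24 - (-30)·17 = 264 - (-510) = 774
k: (-30)·(-48) - (-33)·24 = 1440 - (-792) = 2232
PQ × PR = (-33, 774, 2232)
|PQ × PR| = √5581989 ≈ 2362.6233
area = ½ · 2362.6233 ≈ 1181.312

1181.312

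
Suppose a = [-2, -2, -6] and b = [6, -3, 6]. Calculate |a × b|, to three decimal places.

42.426

i: (-2)·6 - (-6)·(-3) = -12 - 18 = -30
j: (-6)·6 - (-2)·6 = -36 - (-12) = -24
k: (-2)·(-3) - (-2)·6 = 6 - (-12) = 18
a × b = (-30, -24, 18)
|a × b| = √((-30)² + (-24)² + 18²) = √1800 ≈ 42.4264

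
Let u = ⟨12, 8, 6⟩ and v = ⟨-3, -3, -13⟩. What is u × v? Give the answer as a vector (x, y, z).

(-86, 138, -12)

i: 8·(-13) - 6·(-3) = -104 - (-18) = -86
j: 6·(-3) - 12·(-13) = -18 - (-156) = 138
k: 12·(-3) - 8·(-3) = -36 - (-24) = -12
u × v = (-86, 138, -12)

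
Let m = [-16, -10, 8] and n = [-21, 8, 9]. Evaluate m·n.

328

m · n = (-16)·(-21) + (-10)·8 + 8·9 = 336 - 80 + 72 = 328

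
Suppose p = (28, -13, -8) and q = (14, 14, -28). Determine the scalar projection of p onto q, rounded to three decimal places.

p · q = 28·14 + (-13)·14 + (-8)·(-28) = 392 - 182 + 224 = 434
|q| = √(196 + 196 + 784) = √1176 ≈ 34.2929
comp_q p = 434 / √1176 ≈ 12.656

12.656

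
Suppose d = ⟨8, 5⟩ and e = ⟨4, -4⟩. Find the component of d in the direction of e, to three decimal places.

2.121

d · e = 8·4 + 5·(-4) = 32 - 20 = 12
|e| = √(16 + 16) = √32 ≈ 5.6569
comp_e d = 12 / √32 ≈ 2.121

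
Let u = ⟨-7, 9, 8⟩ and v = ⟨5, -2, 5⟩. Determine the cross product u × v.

(61, 75, -31)

i: 9·5 - 8·(-2) = 45 - (-16) = 61
j: 8·5 - (-7)·5 = 40 - (-35) = 75
k: (-7)·(-2) - 9·5 = 14 - 45 = -31
u × v = (61, 75, -31)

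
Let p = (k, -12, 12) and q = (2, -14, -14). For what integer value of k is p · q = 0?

0

p · q = k·2 + (-12)·(-14) + 12·(-14) = 0 + 2k
Set equal to 0: 2k = 0, so k = 0.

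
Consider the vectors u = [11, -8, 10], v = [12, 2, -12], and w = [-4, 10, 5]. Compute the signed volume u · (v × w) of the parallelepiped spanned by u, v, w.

v × w:
i: 2·5 - (-12)·10 = 10 - (-120) = 130
j: (-12)·(-4) - 12·5 = 48 - 60 = -12
k: 12·10 - 2·(-4) = 120 - (-8) = 128
v × w = (130, -12, 128)
u · (v × w) = 11·130 + (-8)·(-12) + 10·128 = 1430 + 96 + 1280 = 2806

2806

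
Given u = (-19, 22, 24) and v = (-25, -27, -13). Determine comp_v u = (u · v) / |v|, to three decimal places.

-11.044

u · v = (-19)·(-25) + 22·(-27) + 24·(-13) = 475 - 594 - 312 = -431
|v| = √(625 + 729 + 169) = √1523 ≈ 39.0256
comp_v u = -431 / √1523 ≈ -11.044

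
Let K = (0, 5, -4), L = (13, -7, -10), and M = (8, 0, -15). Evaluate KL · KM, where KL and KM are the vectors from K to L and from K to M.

230

KL = L − K = (13, -12, -6)
KM = M − K = (8, -5, -11)
KL · KM = 13·8 + (-12)·(-5) + (-6)·(-11) = 104 + 60 + 66 = 230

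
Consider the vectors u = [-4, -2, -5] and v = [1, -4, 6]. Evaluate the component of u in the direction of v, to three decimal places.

u · v = (-4)·1 + (-2)·(-4) + (-5)·6 = -4 + 8 - 30 = -26
|v| = √(1 + 16 + 36) = √53 ≈ 7.2801
comp_v u = -26 / √53 ≈ -3.571

-3.571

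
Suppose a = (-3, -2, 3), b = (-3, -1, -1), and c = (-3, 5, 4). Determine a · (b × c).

b × c:
i: (-1)·4 - (-1)·5 = -4 - (-5) = 1
j: (-1)·(-3) - (-3)·4 = 3 - (-12) = 15
k: (-3)·5 - (-1)·(-3) = -15 - 3 = -18
b × c = (1, 15, -18)
a · (b × c) = (-3)·1 + (-2)·15 + 3·(-18) = -3 - 30 - 54 = -87

-87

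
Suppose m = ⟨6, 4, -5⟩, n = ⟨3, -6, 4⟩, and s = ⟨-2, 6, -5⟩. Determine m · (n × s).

34

n × s:
i: (-6)·(-5) - 4·6 = 30 - 24 = 6
j: 4·(-2) - 3·(-5) = -8 - (-15) = 7
k: 3·6 - (-6)·(-2) = 18 - 12 = 6
n × s = (6, 7, 6)
m · (n × s) = 6·6 + 4·7 + (-5)·6 = 36 + 28 - 30 = 34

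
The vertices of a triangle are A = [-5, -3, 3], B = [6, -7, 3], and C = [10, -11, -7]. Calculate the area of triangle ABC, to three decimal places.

AB = (11, -4, 0),  AC = (15, -8, -10)
i: (-4)·(-10) - 0·(-8) = 40 - 0 = 40
j: 0·15 - 11·(-10) = 0 - (-110) = 110
k: 11·(-8) - (-4)·15 = -88 - (-60) = -28
AB × AC = (40, 110, -28)
|AB × AC| = √14484 ≈ 120.3495
area = ½ · 120.3495 ≈ 60.175

60.175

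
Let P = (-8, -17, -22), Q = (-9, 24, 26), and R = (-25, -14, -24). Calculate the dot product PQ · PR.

PQ = Q − P = (-1, 41, 48)
PR = R − P = (-17, 3, -2)
PQ · PR = (-1)·(-17) + 41·3 + 48·(-2) = 17 + 123 - 96 = 44

44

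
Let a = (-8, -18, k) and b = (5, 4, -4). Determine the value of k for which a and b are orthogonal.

-28

a · b = (-8)·5 + (-18)·4 + k·(-4) = -112 - 4k
Set equal to 0: -4k = 112, so k = -28.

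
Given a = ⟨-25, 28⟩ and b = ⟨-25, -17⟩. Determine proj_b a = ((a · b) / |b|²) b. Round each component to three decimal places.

(-4.075, -2.771)

a · b = (-25)·(-25) + 28·(-17) = 625 - 476 = 149
|b|² = 625 + 289 = 914
proj_b a = (149/914) · (-25, -17) ≈ (-4.075, -2.771)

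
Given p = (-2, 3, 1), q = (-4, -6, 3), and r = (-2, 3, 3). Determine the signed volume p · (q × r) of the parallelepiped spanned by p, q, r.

q × r:
i: (-6)·3 - 3·3 = -18 - 9 = -27
j: 3·(-2) - (-4)·3 = -6 - (-12) = 6
k: (-4)·3 - (-6)·(-2) = -12 - 12 = -24
q × r = (-27, 6, -24)
p · (q × r) = (-2)·(-27) + 3·6 + 1·(-24) = 54 + 18 - 24 = 48

48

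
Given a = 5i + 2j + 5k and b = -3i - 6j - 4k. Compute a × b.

i: 2·(-4) - 5·(-6) = -8 - (-30) = 22
j: 5·(-3) - 5·(-4) = -15 - (-20) = 5
k: 5·(-6) - 2·(-3) = -30 - (-6) = -24
a × b = (22, 5, -24)

(22, 5, -24)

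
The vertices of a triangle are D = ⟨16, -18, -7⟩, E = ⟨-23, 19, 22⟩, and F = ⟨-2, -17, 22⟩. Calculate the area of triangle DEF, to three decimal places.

680.798

DE = (-39, 37, 29),  DF = (-18, 1, 29)
i: 37·29 - 29·1 = 1073 - 29 = 1044
j: 29·(-18) - (-39)·29 = -522 - (-1131) = 609
k: (-39)·1 - 37·(-18) = -39 - (-666) = 627
DE × DF = (1044, 609, 627)
|DE × DF| = √1853946 ≈ 1361.5969
area = ½ · 1361.5969 ≈ 680.798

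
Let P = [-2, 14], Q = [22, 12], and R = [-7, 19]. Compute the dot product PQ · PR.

PQ = Q − P = (24, -2)
PR = R − P = (-5, 5)
PQ · PR = 24·(-5) + (-2)·5 = -120 - 10 = -130

-130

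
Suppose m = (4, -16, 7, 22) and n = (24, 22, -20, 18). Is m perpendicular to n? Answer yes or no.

yes

m · n = 4·24 + (-16)·22 + 7·(-20) + 22·18 = 96 - 352 - 140 + 396 = 0
Zero, so the vectors are orthogonal.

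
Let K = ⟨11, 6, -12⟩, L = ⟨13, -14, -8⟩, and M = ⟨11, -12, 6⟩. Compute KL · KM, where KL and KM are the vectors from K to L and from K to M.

KL = L − K = (2, -20, 4)
KM = M − K = (0, -18, 18)
KL · KM = 2·0 + (-20)·(-18) + 4·18 = 0 + 360 + 72 = 432

432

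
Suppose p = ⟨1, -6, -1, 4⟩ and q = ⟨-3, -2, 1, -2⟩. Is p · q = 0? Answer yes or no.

yes

p · q = 1·(-3) + (-6)·(-2) + (-1)·1 + 4·(-2) = -3 + 12 - 1 - 8 = 0
Zero, so the vectors are orthogonal.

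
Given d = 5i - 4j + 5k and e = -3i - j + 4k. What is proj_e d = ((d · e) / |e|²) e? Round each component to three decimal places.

(-1.038, -0.346, 1.385)

d · e = 5·(-3) + (-4)·(-1) + 5·4 = -15 + 4 + 20 = 9
|e|² = 9 + 1 + 16 = 26
proj_e d = (9/26) · (-3, -1, 4) ≈ (-1.038, -0.346, 1.385)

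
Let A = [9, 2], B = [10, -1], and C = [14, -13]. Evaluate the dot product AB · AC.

AB = B − A = (1, -3)
AC = C − A = (5, -15)
AB · AC = 1·5 + (-3)·(-15) = 5 + 45 = 50

50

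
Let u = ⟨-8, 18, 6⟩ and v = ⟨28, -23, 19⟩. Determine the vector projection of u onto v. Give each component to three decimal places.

u · v = (-8)·28 + 18·(-23) + 6·19 = -224 - 414 + 114 = -524
|v|² = 784 + 529 + 361 = 1674
proj_v u = (-524/1674) · (28, -23, 19) ≈ (-8.765, 7.200, -5.947)

(-8.765, 7.200, -5.947)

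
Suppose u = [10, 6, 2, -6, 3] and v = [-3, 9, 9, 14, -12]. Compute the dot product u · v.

-78

u · v = 10·(-3) + 6·9 + 2·9 + (-6)·14 + 3·(-12) = -30 + 54 + 18 - 84 - 36 = -78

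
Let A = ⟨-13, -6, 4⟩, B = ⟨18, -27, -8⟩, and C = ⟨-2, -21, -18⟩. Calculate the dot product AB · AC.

920

AB = B − A = (31, -21, -12)
AC = C − A = (11, -15, -22)
AB · AC = 31·11 + (-21)·(-15) + (-12)·(-22) = 341 + 315 + 264 = 920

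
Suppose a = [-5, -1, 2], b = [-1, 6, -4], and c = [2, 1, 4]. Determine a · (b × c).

-162

b × c:
i: 6·4 - (-4)·1 = 24 - (-4) = 28
j: (-4)·2 - (-1)·4 = -8 - (-4) = -4
k: (-1)·1 - 6·2 = -1 - 12 = -13
b × c = (28, -4, -13)
a · (b × c) = (-5)·28 + (-1)·(-4) + 2·(-13) = -140 + 4 - 26 = -162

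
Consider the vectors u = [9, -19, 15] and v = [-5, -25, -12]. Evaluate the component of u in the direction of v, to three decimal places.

u · v = 9·(-5) + (-19)·(-25) + 15·(-12) = -45 + 475 - 180 = 250
|v| = √(25 + 625 + 144) = √794 ≈ 28.1780
comp_v u = 250 / √794 ≈ 8.872

8.872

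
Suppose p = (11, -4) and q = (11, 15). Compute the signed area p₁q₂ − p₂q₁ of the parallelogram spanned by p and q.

11·15 - (-4)·11 = 165 - (-44) = 209

209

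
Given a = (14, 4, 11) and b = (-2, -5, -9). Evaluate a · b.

-147

a · b = 14·(-2) + 4·(-5) + 11·(-9) = -28 - 20 - 99 = -147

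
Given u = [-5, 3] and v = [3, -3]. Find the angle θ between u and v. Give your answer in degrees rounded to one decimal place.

u · v = (-5)·3 + 3·(-3) = -15 - 9 = -24
|u|² = 25 + 9 = 34,  |u| = √34 ≈ 5.830952
|v|² = 9 + 9 = 18,  |v| = √18 ≈ 4.242641
cos θ = -24 / (5.830952 · 4.242641) ≈ -0.97014
θ = arccos(-0.97014) ≈ 166.0°

166.0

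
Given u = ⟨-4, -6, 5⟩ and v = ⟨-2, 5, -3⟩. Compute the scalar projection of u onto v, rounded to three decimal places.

u · v = (-4)·(-2) + (-6)·5 + 5·(-3) = 8 - 30 - 15 = -37
|v| = √(4 + 25 + 9) = √38 ≈ 6.1644
comp_v u = -37 / √38 ≈ -6.002

-6.002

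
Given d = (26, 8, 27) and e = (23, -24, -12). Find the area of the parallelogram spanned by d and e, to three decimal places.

1352.057

i: 8·(-12) - 27·(-24) = -96 - (-648) = 552
j: 27·23 - 26·(-12) = 621 - (-312) = 933
k: 26·(-24) - 8·23 = -624 - 184 = -808
d × e = (552, 933, -808)
|d × e| = √(552² + 933² + (-808)²) = √1828057 ≈ 1352.0566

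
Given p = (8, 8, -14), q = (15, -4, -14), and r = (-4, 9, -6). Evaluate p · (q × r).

q × r:
i: (-4)·(-6) - (-14)·9 = 24 - (-126) = 150
j: (-14)·(-4) - 15·(-6) = 56 - (-90) = 146
k: 15·9 - (-4)·(-4) = 135 - 16 = 119
q × r = (150, 146, 119)
p · (q × r) = 8·150 + 8·146 + (-14)·119 = 1200 + 1168 - 1666 = 702

702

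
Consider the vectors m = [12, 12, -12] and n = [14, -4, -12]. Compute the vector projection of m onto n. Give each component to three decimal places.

m · n = 12·14 + 12·(-4) + (-12)·(-12) = 168 - 48 + 144 = 264
|n|² = 196 + 16 + 144 = 356
proj_n m = (264/356) · (14, -4, -12) ≈ (10.382, -2.966, -8.899)

(10.382, -2.966, -8.899)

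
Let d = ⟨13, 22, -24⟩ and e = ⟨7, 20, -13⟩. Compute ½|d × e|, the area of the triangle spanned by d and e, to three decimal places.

110.536

i: 22·(-13) - (-24)·20 = -286 - (-480) = 194
j: (-24)·7 - 13·(-13) = -168 - (-169) = 1
k: 13·20 - 22·7 = 260 - 154 = 106
d × e = (194, 1, 106)
|d × e| = √(194² + 1² + 106²) = √48873 ≈ 221.0724
area = ½ · 221.0724 ≈ 110.536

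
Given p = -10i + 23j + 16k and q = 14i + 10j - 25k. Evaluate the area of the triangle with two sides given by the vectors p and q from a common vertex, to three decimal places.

423.965

i: 23·(-25) - 16·10 = -575 - 160 = -735
j: 16·14 - (-10)·(-25) = 224 - 250 = -26
k: (-10)·10 - 23·14 = -100 - 322 = -422
p × q = (-735, -26, -422)
|p × q| = √((-735)² + (-26)² + (-422)²) = √718985 ≈ 847.9298
area = ½ · 847.9298 ≈ 423.965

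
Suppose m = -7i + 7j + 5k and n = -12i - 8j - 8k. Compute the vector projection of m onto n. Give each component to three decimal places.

(0.529, 0.353, 0.353)

m · n = (-7)·(-12) + 7·(-8) + 5·(-8) = 84 - 56 - 40 = -12
|n|² = 144 + 64 + 64 = 272
proj_n m = (-12/272) · (-12, -8, -8) ≈ (0.529, 0.353, 0.353)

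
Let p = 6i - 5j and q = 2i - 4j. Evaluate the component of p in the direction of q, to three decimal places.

p · q = 6·2 + (-5)·(-4) = 12 + 20 = 32
|q| = √(4 + 16) = √20 ≈ 4.4721
comp_q p = 32 / √20 ≈ 7.155

7.155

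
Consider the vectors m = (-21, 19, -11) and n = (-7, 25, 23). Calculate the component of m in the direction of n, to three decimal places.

10.639

m · n = (-21)·(-7) + 19·25 + (-11)·23 = 147 + 475 - 253 = 369
|n| = √(49 + 625 + 529) = √1203 ≈ 34.6843
comp_n m = 369 / √1203 ≈ 10.639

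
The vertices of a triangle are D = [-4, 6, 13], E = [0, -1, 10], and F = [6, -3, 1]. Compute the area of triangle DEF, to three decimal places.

DE = (4, -7, -3),  DF = (10, -9, -12)
i: (-7)·(-12) - (-3)·(-9) = 84 - 27 = 57
j: (-3)·10 - 4·(-12) = -30 - (-48) = 18
k: 4·(-9) - (-7)·10 = -36 - (-70) = 34
DE × DF = (57, 18, 34)
|DE × DF| = √4729 ≈ 68.7677
area = ½ · 68.7677 ≈ 34.384

34.384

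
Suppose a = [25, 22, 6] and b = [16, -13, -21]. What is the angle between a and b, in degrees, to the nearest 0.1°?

a · b = 25·16 + 22·(-13) + 6·(-21) = 400 - 286 - 126 = -12
|a|² = 625 + 484 + 36 = 1145,  |a| = √1145 ≈ 33.837849
|b|² = 256 + 169 + 441 = 866,  |b| = √866 ≈ 29.427878
cos θ = -12 / (33.837849 · 29.427878) ≈ -0.01205
θ = arccos(-0.01205) ≈ 90.7°

90.7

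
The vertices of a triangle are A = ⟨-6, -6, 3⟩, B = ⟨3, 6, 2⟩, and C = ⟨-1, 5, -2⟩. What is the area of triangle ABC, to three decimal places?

37.155

AB = (9, 12, -1),  AC = (5, 11, -5)
i: 12·(-5) - (-1)·11 = -60 - (-11) = -49
j: (-1)·5 - 9·(-5) = -5 - (-45) = 40
k: 9·11 - 12·5 = 99 - 60 = 39
AB × AC = (-49, 40, 39)
|AB × AC| = √5522 ≈ 74.3102
area = ½ · 74.3102 ≈ 37.155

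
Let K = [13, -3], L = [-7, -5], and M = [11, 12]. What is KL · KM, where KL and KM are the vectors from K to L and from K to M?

KL = L − K = (-20, -2)
KM = M − K = (-2, 15)
KL · KM = (-20)·(-2) + (-2)·15 = 40 - 30 = 10

10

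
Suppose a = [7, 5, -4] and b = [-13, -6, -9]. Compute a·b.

a · b = 7·(-13) + 5·(-6) + (-4)·(-9) = -91 - 30 + 36 = -85

-85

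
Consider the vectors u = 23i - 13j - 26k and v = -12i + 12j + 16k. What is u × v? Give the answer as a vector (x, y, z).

i: (-13)·16 - (-26)·12 = -208 - (-312) = 104
j: (-26)·(-12) - 23·16 = 312 - 368 = -56
k: 23·12 - (-13)·(-12) = 276 - 156 = 120
u × v = (104, -56, 120)

(104, -56, 120)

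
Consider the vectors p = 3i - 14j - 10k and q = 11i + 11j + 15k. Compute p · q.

p · q = 3·11 + (-14)·11 + (-10)·15 = 33 - 154 - 150 = -271

-271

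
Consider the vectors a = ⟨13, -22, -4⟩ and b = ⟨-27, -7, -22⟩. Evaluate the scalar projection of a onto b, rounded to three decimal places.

a · b = 13·(-27) + (-22)·(-7) + (-4)·(-22) = -351 + 154 + 88 = -109
|b| = √(729 + 49 + 484) = √1262 ≈ 35.5246
comp_b a = -109 / √1262 ≈ -3.068

-3.068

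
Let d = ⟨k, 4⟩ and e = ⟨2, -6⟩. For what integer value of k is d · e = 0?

12

d · e = k·2 + 4·(-6) = -24 + 2k
Set equal to 0: 2k = 24, so k = 12.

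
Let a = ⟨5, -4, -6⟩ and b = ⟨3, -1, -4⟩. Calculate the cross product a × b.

i: (-4)·(-4) - (-6)·(-1) = 16 - 6 = 10
j: (-6)·3 - 5·(-4) = -18 - (-20) = 2
k: 5·(-1) - (-4)·3 = -5 - (-12) = 7
a × b = (10, 2, 7)

(10, 2, 7)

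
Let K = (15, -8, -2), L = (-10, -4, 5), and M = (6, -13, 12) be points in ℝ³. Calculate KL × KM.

KL = (-25, 4, 7)
KM = (-9, -5, 14)
i: 4·14 - 7·(-5) = 56 - (-35) = 91
j: 7·(-9) - (-25)·14 = -63 - (-350) = 287
k: (-25)·(-5) - 4·(-9) = 125 - (-36) = 161
KL × KM = (91, 287, 161)

(91, 287, 161)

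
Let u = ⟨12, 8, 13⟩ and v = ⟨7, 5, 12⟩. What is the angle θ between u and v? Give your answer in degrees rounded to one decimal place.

12.4

u · v = 12·7 + 8·5 + 13·12 = 84 + 40 + 156 = 280
|u|² = 144 + 64 + 169 = 377,  |u| = √377 ≈ 19.416488
|v|² = 49 + 25 + 144 = 218,  |v| = √218 ≈ 14.764823
cos θ = 280 / (19.416488 · 14.764823) ≈ 0.97670
θ = arccos(0.97670) ≈ 12.4°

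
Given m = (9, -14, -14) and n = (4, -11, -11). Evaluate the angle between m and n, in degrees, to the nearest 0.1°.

10.0

m · n = 9·4 + (-14)·(-11) + (-14)·(-11) = 36 + 154 + 154 = 344
|m|² = 81 + 196 + 196 = 473,  |m| = √473 ≈ 21.748563
|n|² = 16 + 121 + 121 = 258,  |n| = √258 ≈ 16.062378
cos θ = 344 / (21.748563 · 16.062378) ≈ 0.98473
θ = arccos(0.98473) ≈ 10.0°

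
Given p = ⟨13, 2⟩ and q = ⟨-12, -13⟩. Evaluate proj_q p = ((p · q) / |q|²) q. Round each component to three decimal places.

(6.978, 7.559)

p · q = 13·(-12) + 2·(-13) = -156 - 26 = -182
|q|² = 144 + 169 = 313
proj_q p = (-182/313) · (-12, -13) ≈ (6.978, 7.559)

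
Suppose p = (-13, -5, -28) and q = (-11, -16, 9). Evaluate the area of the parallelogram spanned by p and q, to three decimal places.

i: (-5)·9 - (-28)·(-16) = -45 - 448 = -493
j: (-28)·(-11) - (-13)·9 = 308 - (-117) = 425
k: (-13)·(-16) - (-5)·(-11) = 208 - 55 = 153
p × q = (-493, 425, 153)
|p × q| = √((-493)² + 425² + 153²) = √447083 ≈ 668.6427

668.643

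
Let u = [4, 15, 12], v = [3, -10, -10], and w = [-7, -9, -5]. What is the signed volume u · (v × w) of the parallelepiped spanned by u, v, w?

v × w:
i: (-10)·(-5) - (-10)·(-9) = 50 - 90 = -40
j: (-10)·(-7) - 3·(-5) = 70 - (-15) = 85
k: 3·(-9) - (-10)·(-7) = -27 - 70 = -97
v × w = (-40, 85, -97)
u · (v × w) = 4·(-40) + 15·85 + 12·(-97) = -160 + 1275 - 1164 = -49

-49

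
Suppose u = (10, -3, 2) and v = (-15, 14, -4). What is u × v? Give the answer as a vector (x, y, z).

(-16, 10, 95)

i: (-3)·(-4) - 2·14 = 12 - 28 = -16
j: 2·(-15) - 10·(-4) = -30 - (-40) = 10
k: 10·14 - (-3)·(-15) = 140 - 45 = 95
u × v = (-16, 10, 95)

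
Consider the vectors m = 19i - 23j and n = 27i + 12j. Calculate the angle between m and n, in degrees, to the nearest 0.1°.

m · n = 19·27 + (-23)·12 = 513 - 276 = 237
|m|² = 361 + 529 = 890,  |m| = √890 ≈ 29.832868
|n|² = 729 + 144 = 873,  |n| = √873 ≈ 29.546573
cos θ = 237 / (29.832868 · 29.546573) ≈ 0.26887
θ = arccos(0.26887) ≈ 74.4°

74.4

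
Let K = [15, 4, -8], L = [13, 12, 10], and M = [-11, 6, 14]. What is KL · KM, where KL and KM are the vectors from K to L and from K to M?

464

KL = L − K = (-2, 8, 18)
KM = M − K = (-26, 2, 22)
KL · KM = (-2)·(-26) + 8·2 + 18·22 = 52 + 16 + 396 = 464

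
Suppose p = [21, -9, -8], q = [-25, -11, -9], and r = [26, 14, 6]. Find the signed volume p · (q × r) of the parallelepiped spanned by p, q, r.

q × r:
i: (-11)·6 - (-9)·14 = -66 - (-126) = 60
j: (-9)·26 - (-25)·6 = -234 - (-150) = -84
k: (-25)·14 - (-11)·26 = -350 - (-286) = -64
q × r = (60, -84, -64)
p · (q × r) = 21·60 + (-9)·(-84) + (-8)·(-64) = 1260 + 756 + 512 = 2528

2528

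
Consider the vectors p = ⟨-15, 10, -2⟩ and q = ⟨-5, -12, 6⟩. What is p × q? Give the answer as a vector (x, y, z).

(36, 100, 230)

i: 10·6 - (-2)·(-12) = 60 - 24 = 36
j: (-2)·(-5) - (-15)·6 = 10 - (-90) = 100
k: (-15)·(-12) - 10·(-5) = 180 - (-50) = 230
p × q = (36, 100, 230)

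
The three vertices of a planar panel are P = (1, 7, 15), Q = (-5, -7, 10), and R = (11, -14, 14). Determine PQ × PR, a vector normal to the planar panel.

(-91, -56, 266)

PQ = (-6, -14, -5)
PR = (10, -21, -1)
i: (-14)·(-1) - (-5)·(-21) = 14 - 105 = -91
j: (-5)·10 - (-6)·(-1) = -50 - 6 = -56
k: (-6)·(-21) - (-14)·10 = 126 - (-140) = 266
PQ × PR = (-91, -56, 266)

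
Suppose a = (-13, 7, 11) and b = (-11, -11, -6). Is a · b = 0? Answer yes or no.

yes

a · b = (-13)·(-11) + 7·(-11) + 11·(-6) = 143 - 77 - 66 = 0
Zero, so the vectors are orthogonal.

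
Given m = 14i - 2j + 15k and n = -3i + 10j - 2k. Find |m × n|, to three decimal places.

i: (-2)·(-2) - 15·10 = 4 - 150 = -146
j: 15·(-3) - 14·(-2) = -45 - (-28) = -17
k: 14·10 - (-2)·(-3) = 140 - 6 = 134
m × n = (-146, -17, 134)
|m × n| = √((-146)² + (-17)² + 134²) = √39561 ≈ 198.8995

198.899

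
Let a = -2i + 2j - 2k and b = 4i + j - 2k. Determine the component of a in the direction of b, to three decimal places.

-0.436

a · b = (-2)·4 + 2·1 + (-2)·(-2) = -8 + 2 + 4 = -2
|b| = √(16 + 1 + 4) = √21 ≈ 4.5826
comp_b a = -2 / √21 ≈ -0.436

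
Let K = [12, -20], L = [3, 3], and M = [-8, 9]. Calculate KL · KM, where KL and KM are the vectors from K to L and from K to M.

KL = L − K = (-9, 23)
KM = M − K = (-20, 29)
KL · KM = (-9)·(-20) + 23·29 = 180 + 667 = 847

847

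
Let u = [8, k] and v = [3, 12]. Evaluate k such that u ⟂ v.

u · v = 8·3 + k·12 = 24 + 12k
Set equal to 0: 12k = -24, so k = -2.

-2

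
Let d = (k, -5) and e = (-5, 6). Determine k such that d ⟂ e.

d · e = k·(-5) + (-5)·6 = -30 - 5k
Set equal to 0: -5k = 30, so k = -6.

-6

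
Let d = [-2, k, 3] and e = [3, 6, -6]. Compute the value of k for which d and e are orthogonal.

4

d · e = (-2)·3 + k·6 + 3·(-6) = -24 + 6k
Set equal to 0: 6k = 24, so k = 4.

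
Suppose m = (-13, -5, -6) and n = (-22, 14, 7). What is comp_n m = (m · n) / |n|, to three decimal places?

m · n = (-13)·(-22) + (-5)·14 + (-6)·7 = 286 - 70 - 42 = 174
|n| = √(484 + 196 + 49) = √729 ≈ 27.0000
comp_n m = 174 / √729 ≈ 6.444

6.444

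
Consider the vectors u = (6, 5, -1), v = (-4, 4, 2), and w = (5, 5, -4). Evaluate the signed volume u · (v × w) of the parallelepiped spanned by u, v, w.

-146

v × w:
i: 4·(-4) - 2·5 = -16 - 10 = -26
j: 2·5 - (-4)·(-4) = 10 - 16 = -6
k: (-4)·5 - 4·5 = -20 - 20 = -40
v × w = (-26, -6, -40)
u · (v × w) = 6·(-26) + 5·(-6) + (-1)·(-40) = -156 - 30 + 40 = -146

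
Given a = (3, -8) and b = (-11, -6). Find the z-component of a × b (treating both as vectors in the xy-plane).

-106

3·(-6) - (-8)·(-11) = -18 - 88 = -106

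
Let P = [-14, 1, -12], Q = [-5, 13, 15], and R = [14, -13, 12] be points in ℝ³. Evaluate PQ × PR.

PQ = (9, 12, 27)
PR = (28, -14, 24)
i: 12·24 - 27·(-14) = 288 - (-378) = 666
j: 27·28 - 9·24 = 756 - 216 = 540
k: 9·(-14) - 12·28 = -126 - 336 = -462
PQ × PR = (666, 540, -462)

(666, 540, -462)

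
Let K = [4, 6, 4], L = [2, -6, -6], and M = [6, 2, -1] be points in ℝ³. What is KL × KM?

KL = (-2, -12, -10)
KM = (2, -4, -5)
i: (-12)·(-5) - (-10)·(-4) = 60 - 40 = 20
j: (-10)·2 - (-2)·(-5) = -20 - 10 = -30
k: (-2)·(-4) - (-12)·2 = 8 - (-24) = 32
KL × KM = (20, -30, 32)

(20, -30, 32)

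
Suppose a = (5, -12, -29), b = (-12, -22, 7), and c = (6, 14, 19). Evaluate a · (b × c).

-4776

b × c:
i: (-22)·19 - 7·14 = -418 - 98 = -516
j: 7·6 - (-12)·19 = 42 - (-228) = 270
k: (-12)·14 - (-22)·6 = -168 - (-132) = -36
b × c = (-516, 270, -36)
a · (b × c) = 5·(-516) + (-12)·270 + (-29)·(-36) = -2580 - 3240 + 1044 = -4776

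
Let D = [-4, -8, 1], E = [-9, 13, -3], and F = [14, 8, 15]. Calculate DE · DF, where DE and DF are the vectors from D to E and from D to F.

DE = E − D = (-5, 21, -4)
DF = F − D = (18, 16, 14)
DE · DF = (-5)·18 + 21·16 + (-4)·14 = -90 + 336 - 56 = 190

190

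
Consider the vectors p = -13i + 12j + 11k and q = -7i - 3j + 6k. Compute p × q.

(105, 1, 123)

i: 12·6 - 11·(-3) = 72 - (-33) = 105
j: 11·(-7) - (-13)·6 = -77 - (-78) = 1
k: (-13)·(-3) - 12·(-7) = 39 - (-84) = 123
p × q = (105, 1, 123)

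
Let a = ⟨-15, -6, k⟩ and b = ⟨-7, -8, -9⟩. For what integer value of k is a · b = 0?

a · b = (-15)·(-7) + (-6)·(-8) + k·(-9) = 153 - 9k
Set equal to 0: -9k = -153, so k = 17.

17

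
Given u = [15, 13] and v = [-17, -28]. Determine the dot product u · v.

u · v = 15·(-17) + 13·(-28) = -255 - 364 = -619

-619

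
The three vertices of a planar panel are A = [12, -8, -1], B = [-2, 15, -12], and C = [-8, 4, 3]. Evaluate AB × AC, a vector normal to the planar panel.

(224, 276, 292)

AB = (-14, 23, -11)
AC = (-20, 12, 4)
i: 23·4 - (-11)·12 = 92 - (-132) = 224
j: (-11)·(-20) - (-14)·4 = 220 - (-56) = 276
k: (-14)·12 - 23·(-20) = -168 - (-460) = 292
AB × AC = (224, 276, 292)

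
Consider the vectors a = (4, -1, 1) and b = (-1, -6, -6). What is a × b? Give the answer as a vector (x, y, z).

(12, 23, -25)

i: (-1)·(-6) - 1·(-6) = 6 - (-6) = 12
j: 1·(-1) - 4·(-6) = -1 - (-24) = 23
k: 4·(-6) - (-1)·(-1) = -24 - 1 = -25
a × b = (12, 23, -25)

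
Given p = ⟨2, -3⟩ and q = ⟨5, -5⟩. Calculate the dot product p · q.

25

p · q = 2·5 + (-3)·(-5) = 10 + 15 = 25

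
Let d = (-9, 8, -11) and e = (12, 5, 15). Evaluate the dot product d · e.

-233

d · e = (-9)·12 + 8·5 + (-11)·15 = -108 + 40 - 165 = -233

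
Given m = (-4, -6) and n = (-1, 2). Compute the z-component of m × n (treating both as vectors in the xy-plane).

-14

(-4)·2 - (-6)·(-1) = -8 - 6 = -14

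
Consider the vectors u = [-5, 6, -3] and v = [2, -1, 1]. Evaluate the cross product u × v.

i: 6·1 - (-3)·(-1) = 6 - 3 = 3
j: (-3)·2 - (-5)·1 = -6 - (-5) = -1
k: (-5)·(-1) - 6·2 = 5 - 12 = -7
u × v = (3, -1, -7)

(3, -1, -7)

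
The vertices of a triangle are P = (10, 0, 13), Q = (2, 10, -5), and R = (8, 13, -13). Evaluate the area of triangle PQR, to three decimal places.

96.587

PQ = (-8, 10, -18),  PR = (-2, 13, -26)
i: 10·(-26) - (-18)·13 = -260 - (-234) = -26
j: (-18)·(-2) - (-8)·(-26) = 36 - 208 = -172
k: (-8)·13 - 10·(-2) = -104 - (-20) = -84
PQ × PR = (-26, -172, -84)
|PQ × PR| = √37316 ≈ 193.1735
area = ½ · 193.1735 ≈ 96.587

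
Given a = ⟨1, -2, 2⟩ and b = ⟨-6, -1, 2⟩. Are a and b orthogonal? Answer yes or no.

a · b = 1·(-6) + (-2)·(-1) + 2·2 = -6 + 2 + 4 = 0
Zero, so the vectors are orthogonal.

yes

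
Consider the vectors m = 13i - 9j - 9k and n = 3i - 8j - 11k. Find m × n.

i: (-9)·(-11) - (-9)·(-8) = 99 - 72 = 27
j: (-9)·3 - 13·(-11) = -27 - (-143) = 116
k: 13·(-8) - (-9)·3 = -104 - (-27) = -77
m × n = (27, 116, -77)

(27, 116, -77)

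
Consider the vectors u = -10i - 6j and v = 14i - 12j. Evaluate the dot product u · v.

-68

u · v = (-10)·14 + (-6)·(-12) = -140 + 72 = -68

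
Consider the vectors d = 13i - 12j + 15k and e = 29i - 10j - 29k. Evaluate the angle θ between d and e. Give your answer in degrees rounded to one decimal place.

86.4

d · e = 13·29 + (-12)·(-10) + 15·(-29) = 377 + 120 - 435 = 62
|d|² = 169 + 144 + 225 = 538,  |d| = √538 ≈ 23.194827
|e|² = 841 + 100 + 841 = 1782,  |e| = √1782 ≈ 42.213742
cos θ = 62 / (23.194827 · 42.213742) ≈ 0.06332
θ = arccos(0.06332) ≈ 86.4°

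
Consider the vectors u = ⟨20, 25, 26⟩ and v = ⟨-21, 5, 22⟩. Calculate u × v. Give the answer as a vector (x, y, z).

(420, -986, 625)

i: 25·22 - 26·5 = 550 - 130 = 420
j: 26·(-21) - 20·22 = -546 - 440 = -986
k: 20·5 - 25·(-21) = 100 - (-525) = 625
u × v = (420, -986, 625)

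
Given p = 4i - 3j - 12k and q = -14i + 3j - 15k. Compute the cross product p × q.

i: (-3)·(-15) - (-12)·3 = 45 - (-36) = 81
j: (-12)·(-14) - 4·(-15) = 168 - (-60) = 228
k: 4·3 - (-3)·(-14) = 12 - 42 = -30
p × q = (81, 228, -30)

(81, 228, -30)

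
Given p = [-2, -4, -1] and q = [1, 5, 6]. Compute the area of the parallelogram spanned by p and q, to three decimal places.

22.760

i: (-4)·6 - (-1)·5 = -24 - (-5) = -19
j: (-1)·1 - (-2)·6 = -1 - (-12) = 11
k: (-2)·5 - (-4)·1 = -10 - (-4) = -6
p × q = (-19, 11, -6)
|p × q| = √((-19)² + 11² + (-6)²) = √518 ≈ 22.7596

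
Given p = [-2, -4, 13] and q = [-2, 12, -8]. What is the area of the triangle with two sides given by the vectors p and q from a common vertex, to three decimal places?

i: (-4)·(-8) - 13·12 = 32 - 156 = -124
j: 13·(-2) - (-2)·(-8) = -26 - 16 = -42
k: (-2)·12 - (-4)·(-2) = -24 - 8 = -32
p × q = (-124, -42, -32)
|p × q| = √((-124)² + (-42)² + (-32)²) = √18164 ≈ 134.7739
area = ½ · 134.7739 ≈ 67.387

67.387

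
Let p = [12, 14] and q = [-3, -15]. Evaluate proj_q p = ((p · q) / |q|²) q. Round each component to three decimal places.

p · q = 12·(-3) + 14·(-15) = -36 - 210 = -246
|q|² = 9 + 225 = 234
proj_q p = (-246/234) · (-3, -15) ≈ (3.154, 15.769)

(3.154, 15.769)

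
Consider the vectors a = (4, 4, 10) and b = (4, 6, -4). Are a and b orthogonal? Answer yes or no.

a · b = 4·4 + 4·6 + 10·(-4) = 16 + 24 - 40 = 0
Zero, so the vectors are orthogonal.

yes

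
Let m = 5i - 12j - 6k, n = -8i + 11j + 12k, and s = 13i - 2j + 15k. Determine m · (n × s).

-1605

n × s:
i: 11·15 - 12·(-2) = 165 - (-24) = 189
j: 12·13 - (-8)·15 = 156 - (-120) = 276
k: (-8)·(-2) - 11·13 = 16 - 143 = -127
n × s = (189, 276, -127)
m · (n × s) = 5·189 + (-12)·276 + (-6)·(-127) = 945 - 3312 + 762 = -1605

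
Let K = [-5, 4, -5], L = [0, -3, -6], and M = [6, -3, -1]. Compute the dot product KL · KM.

KL = L − K = (5, -7, -1)
KM = M − K = (11, -7, 4)
KL · KM = 5·11 + (-7)·(-7) + (-1)·4 = 55 + 49 - 4 = 100

100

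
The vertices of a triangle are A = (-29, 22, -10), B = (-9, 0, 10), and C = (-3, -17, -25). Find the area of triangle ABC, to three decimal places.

AB = (20, -22, 20),  AC = (26, -39, -15)
i: (-22)·(-15) - 20·(-39) = 330 - (-780) = 1110
j: 20·26 - 20·(-15) = 520 - (-300) = 820
k: 20·(-39) - (-22)·26 = -780 - (-572) = -208
AB × AC = (1110, 820, -208)
|AB × AC| = √1947764 ≈ 1395.6232
area = ½ · 1395.6232 ≈ 697.812

697.812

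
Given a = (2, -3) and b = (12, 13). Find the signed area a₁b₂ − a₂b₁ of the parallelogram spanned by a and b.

2·13 - (-3)·12 = 26 - (-36) = 62

62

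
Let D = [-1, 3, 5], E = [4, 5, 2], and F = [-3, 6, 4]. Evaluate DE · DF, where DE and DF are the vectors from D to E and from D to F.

DE = E − D = (5, 2, -3)
DF = F − D = (-2, 3, -1)
DE · DF = 5·(-2) + 2·3 + (-3)·(-1) = -10 + 6 + 3 = -1

-1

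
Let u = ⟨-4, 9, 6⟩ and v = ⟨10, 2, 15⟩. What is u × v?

i: 9·15 - 6·2 = 135 - 12 = 123
j: 6·10 - (-4)·15 = 60 - (-60) = 120
k: (-4)·2 - 9·10 = -8 - 90 = -98
u × v = (123, 120, -98)

(123, 120, -98)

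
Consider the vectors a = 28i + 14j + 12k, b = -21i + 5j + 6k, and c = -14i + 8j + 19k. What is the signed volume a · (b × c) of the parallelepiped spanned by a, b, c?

b × c:
i: 5·19 - 6·8 = 95 - 48 = 47
j: 6·(-14) - (-21)·19 = -84 - (-399) = 315
k: (-21)·8 - 5·(-14) = -168 - (-70) = -98
b × c = (47, 315, -98)
a · (b × c) = 28·47 + 14·315 + 12·(-98) = 1316 + 4410 - 1176 = 4550

4550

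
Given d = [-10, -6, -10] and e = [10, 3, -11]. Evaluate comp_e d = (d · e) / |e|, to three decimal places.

d · e = (-10)·10 + (-6)·3 + (-10)·(-11) = -100 - 18 + 110 = -8
|e| = √(100 + 9 + 121) = √230 ≈ 15.1658
comp_e d = -8 / √230 ≈ -0.528

-0.528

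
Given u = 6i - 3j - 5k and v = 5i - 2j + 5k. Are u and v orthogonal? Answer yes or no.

no

u · v = 6·5 + (-3)·(-2) + (-5)·5 = 30 + 6 - 25 = 11
Nonzero, so the vectors are not orthogonal.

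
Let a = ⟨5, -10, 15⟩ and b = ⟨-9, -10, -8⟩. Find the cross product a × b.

i: (-10)·(-8) - 15·(-10) = 80 - (-150) = 230
j: 15·(-9) - 5·(-8) = -135 - (-40) = -95
k: 5·(-10) - (-10)·(-9) = -50 - 90 = -140
a × b = (230, -95, -140)

(230, -95, -140)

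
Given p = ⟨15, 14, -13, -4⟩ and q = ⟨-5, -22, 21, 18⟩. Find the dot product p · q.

-728

p · q = 15·(-5) + 14·(-22) + (-13)·21 + (-4)·18 = -75 - 308 - 273 - 72 = -728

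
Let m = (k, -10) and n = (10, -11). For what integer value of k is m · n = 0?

-11

m · n = k·10 + (-10)·(-11) = 110 + 10k
Set equal to 0: 10k = -110, so k = -11.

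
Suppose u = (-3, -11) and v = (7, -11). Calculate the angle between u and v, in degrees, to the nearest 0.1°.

u · v = (-3)·7 + (-11)·(-11) = -21 + 121 = 100
|u|² = 9 + 121 = 130,  |u| = √130 ≈ 11.401754
|v|² = 49 + 121 = 170,  |v| = √170 ≈ 13.038405
cos θ = 100 / (11.401754 · 13.038405) ≈ 0.67267
θ = arccos(0.67267) ≈ 47.7°

47.7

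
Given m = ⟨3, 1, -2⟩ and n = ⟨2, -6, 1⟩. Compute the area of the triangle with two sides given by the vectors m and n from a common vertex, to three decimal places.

i: 1·1 - (-2)·(-6) = 1 - 12 = -11
j: (-2)·2 - 3·1 = -4 - 3 = -7
k: 3·(-6) - 1·2 = -18 - 2 = -20
m × n = (-11, -7, -20)
|m × n| = √((-11)² + (-7)² + (-20)²) = √570 ≈ 23.8747
area = ½ · 23.8747 ≈ 11.937

11.937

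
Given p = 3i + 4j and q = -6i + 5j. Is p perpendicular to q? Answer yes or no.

no

p · q = 3·(-6) + 4·5 = -18 + 20 = 2
Nonzero, so the vectors are not orthogonal.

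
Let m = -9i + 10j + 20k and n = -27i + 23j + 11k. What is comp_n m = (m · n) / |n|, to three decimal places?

18.662

m · n = (-9)·(-27) + 10·23 + 20·11 = 243 + 230 + 220 = 693
|n| = √(729 + 529 + 121) = √1379 ≈ 37.1349
comp_n m = 693 / √1379 ≈ 18.662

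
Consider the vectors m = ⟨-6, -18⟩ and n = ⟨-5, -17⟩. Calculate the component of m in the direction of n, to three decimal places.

m · n = (-6)·(-5) + (-18)·(-17) = 30 + 306 = 336
|n| = √(25 + 289) = √314 ≈ 17.7200
comp_n m = 336 / √314 ≈ 18.962

18.962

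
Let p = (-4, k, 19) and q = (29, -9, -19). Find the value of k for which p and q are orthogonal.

p · q = (-4)·29 + k·(-9) + 19·(-19) = -477 - 9k
Set equal to 0: -9k = 477, so k = -53.

-53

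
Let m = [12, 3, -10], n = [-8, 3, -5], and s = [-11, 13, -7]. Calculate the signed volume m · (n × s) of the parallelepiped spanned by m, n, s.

1235

n × s:
i: 3·(-7) - (-5)·13 = -21 - (-65) = 44
j: (-5)·(-11) - (-8)·(-7) = 55 - 56 = -1
k: (-8)·13 - 3·(-11) = -104 - (-33) = -71
n × s = (44, -1, -71)
m · (n × s) = 12·44 + 3·(-1) + (-10)·(-71) = 528 - 3 + 710 = 1235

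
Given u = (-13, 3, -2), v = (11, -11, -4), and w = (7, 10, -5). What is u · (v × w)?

v × w:
i: (-11)·(-5) - (-4)·10 = 55 - (-40) = 95
j: (-4)·7 - 11·(-5) = -28 - (-55) = 27
k: 11·10 - (-11)·7 = 110 - (-77) = 187
v × w = (95, 27, 187)
u · (v × w) = (-13)·95 + 3·27 + (-2)·187 = -1235 + 81 - 374 = -1528

-1528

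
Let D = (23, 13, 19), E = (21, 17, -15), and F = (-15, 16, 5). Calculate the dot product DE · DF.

564

DE = E − D = (-2, 4, -34)
DF = F − D = (-38, 3, -14)
DE · DF = (-2)·(-38) + 4·3 + (-34)·(-14) = 76 + 12 + 476 = 564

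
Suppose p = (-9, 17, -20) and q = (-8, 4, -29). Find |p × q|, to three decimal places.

436.772

i: 17·(-29) - (-20)·4 = -493 - (-80) = -413
j: (-20)·(-8) - (-9)·(-29) = 160 - 261 = -101
k: (-9)·4 - 17·(-8) = -36 - (-136) = 100
p × q = (-413, -101, 100)
|p × q| = √((-413)² + (-101)² + 100²) = √190770 ≈ 436.7723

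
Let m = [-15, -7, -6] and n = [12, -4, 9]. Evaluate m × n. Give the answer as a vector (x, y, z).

(-87, 63, 144)

i: (-7)·9 - (-6)·(-4) = -63 - 24 = -87
j: (-6)·12 - (-15)·9 = -72 - (-135) = 63
k: (-15)·(-4) - (-7)·12 = 60 - (-84) = 144
m × n = (-87, 63, 144)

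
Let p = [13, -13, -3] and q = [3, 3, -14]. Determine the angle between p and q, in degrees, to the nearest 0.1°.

81.1

p · q = 13·3 + (-13)·3 + (-3)·(-14) = 39 - 39 + 42 = 42
|p|² = 169 + 169 + 9 = 347,  |p| = √347 ≈ 18.627936
|q|² = 9 + 9 + 196 = 214,  |q| = √214 ≈ 14.628739
cos θ = 42 / (18.627936 · 14.628739) ≈ 0.15413
θ = arccos(0.15413) ≈ 81.1°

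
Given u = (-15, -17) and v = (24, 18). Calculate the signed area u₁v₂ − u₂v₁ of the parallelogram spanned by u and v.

138

(-15)·18 - (-17)·24 = -270 - (-408) = 138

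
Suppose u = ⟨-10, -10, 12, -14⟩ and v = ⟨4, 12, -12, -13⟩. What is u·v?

u · v = (-10)·4 + (-10)·12 + 12·(-12) + (-14)·(-13) = -40 - 120 - 144 + 182 = -122

-122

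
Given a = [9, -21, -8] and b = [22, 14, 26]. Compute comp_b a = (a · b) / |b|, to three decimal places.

-8.256

a · b = 9·22 + (-21)·14 + (-8)·26 = 198 - 294 - 208 = -304
|b| = √(484 + 196 + 676) = √1356 ≈ 36.8239
comp_b a = -304 / √1356 ≈ -8.256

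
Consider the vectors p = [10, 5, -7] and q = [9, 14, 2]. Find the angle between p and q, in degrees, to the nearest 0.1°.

48.7

p · q = 10·9 + 5·14 + (-7)·2 = 90 + 70 - 14 = 146
|p|² = 100 + 25 + 49 = 174,  |p| = √174 ≈ 13.190906
|q|² = 81 + 196 + 4 = 281,  |q| = √281 ≈ 16.763055
cos θ = 146 / (13.190906 · 16.763055) ≈ 0.66028
θ = arccos(0.66028) ≈ 48.7°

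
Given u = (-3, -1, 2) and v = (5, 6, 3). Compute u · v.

-15

u · v = (-3)·5 + (-1)·6 + 2·3 = -15 - 6 + 6 = -15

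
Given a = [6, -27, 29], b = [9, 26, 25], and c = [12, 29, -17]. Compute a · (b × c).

-20712

b × c:
i: 26·(-17) - 25·29 = -442 - 725 = -1167
j: 25·12 - 9·(-17) = 300 - (-153) = 453
k: 9·29 - 26·12 = 261 - 312 = -51
b × c = (-1167, 453, -51)
a · (b × c) = 6·(-1167) + (-27)·453 + 29·(-51) = -7002 - 12231 - 1479 = -20712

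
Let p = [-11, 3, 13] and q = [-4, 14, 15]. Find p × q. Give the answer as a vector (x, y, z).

i: 3·15 - 13·14 = 45 - 182 = -137
j: 13·(-4) - (-11)·15 = -52 - (-165) = 113
k: (-11)·14 - 3·(-4) = -154 - (-12) = -142
p × q = (-137, 113, -142)

(-137, 113, -142)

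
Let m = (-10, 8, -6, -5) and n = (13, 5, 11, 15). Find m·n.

m · n = (-10)·13 + 8·5 + (-6)·11 + (-5)·15 = -130 + 40 - 66 - 75 = -231

-231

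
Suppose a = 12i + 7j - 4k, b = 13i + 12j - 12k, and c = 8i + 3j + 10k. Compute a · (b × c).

b × c:
i: 12·10 - (-12)·3 = 120 - (-36) = 156
j: (-12)·8 - 13·10 = -96 - 130 = -226
k: 13·3 - 12·8 = 39 - 96 = -57
b × c = (156, -226, -57)
a · (b × c) = 12·156 + 7·(-226) + (-4)·(-57) = 1872 - 1582 + 228 = 518

518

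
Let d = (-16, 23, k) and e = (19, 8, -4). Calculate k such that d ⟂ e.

-30

d · e = (-16)·19 + 23·8 + k·(-4) = -120 - 4k
Set equal to 0: -4k = 120, so k = -30.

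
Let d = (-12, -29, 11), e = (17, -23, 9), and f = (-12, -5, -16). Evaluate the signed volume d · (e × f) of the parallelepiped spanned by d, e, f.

e × f:
i: (-23)·(-16) - 9·(-5) = 368 - (-45) = 413
j: 9·(-12) - 17·(-16) = -108 - (-272) = 164
k: 17·(-5) - (-23)·(-12) = -85 - 276 = -361
e × f = (413, 164, -361)
d · (e × f) = (-12)·413 + (-29)·164 + 11·(-361) = -4956 - 4756 - 3971 = -13683

-13683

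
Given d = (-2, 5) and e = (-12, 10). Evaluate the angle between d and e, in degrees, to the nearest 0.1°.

d · e = (-2)·(-12) + 5·10 = 24 + 50 = 74
|d|² = 4 + 25 = 29,  |d| = √29 ≈ 5.385165
|e|² = 144 + 100 = 244,  |e| = √244 ≈ 15.620499
cos θ = 74 / (5.385165 · 15.620499) ≈ 0.87971
θ = arccos(0.87971) ≈ 28.4°

28.4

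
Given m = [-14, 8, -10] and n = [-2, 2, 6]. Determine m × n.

i: 8·6 - (-10)·2 = 48 - (-20) = 68
j: (-10)·(-2) - (-14)·6 = 20 - (-84) = 104
k: (-14)·2 - 8·(-2) = -28 - (-16) = -12
m × n = (68, 104, -12)

(68, 104, -12)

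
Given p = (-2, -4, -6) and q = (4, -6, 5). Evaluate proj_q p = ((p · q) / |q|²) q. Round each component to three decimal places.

(-0.727, 1.091, -0.909)

p · q = (-2)·4 + (-4)·(-6) + (-6)·5 = -8 + 24 - 30 = -14
|q|² = 16 + 36 + 25 = 77
proj_q p = (-14/77) · (4, -6, 5) ≈ (-0.727, 1.091, -0.909)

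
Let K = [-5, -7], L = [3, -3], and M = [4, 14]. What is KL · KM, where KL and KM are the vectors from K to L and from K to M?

156

KL = L − K = (8, 4)
KM = M − K = (9, 21)
KL · KM = 8·9 + 4·21 = 72 + 84 = 156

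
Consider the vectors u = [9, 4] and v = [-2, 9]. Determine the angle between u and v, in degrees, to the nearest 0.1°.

u · v = 9·(-2) + 4·9 = -18 + 36 = 18
|u|² = 81 + 16 = 97,  |u| = √97 ≈ 9.848858
|v|² = 4 + 81 = 85,  |v| = √85 ≈ 9.219544
cos θ = 18 / (9.848858 · 9.219544) ≈ 0.19823
θ = arccos(0.19823) ≈ 78.6°

78.6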